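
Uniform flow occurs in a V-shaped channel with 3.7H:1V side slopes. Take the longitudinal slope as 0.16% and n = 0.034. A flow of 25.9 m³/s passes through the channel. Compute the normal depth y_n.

Manning's equation rearranged: A R^(2/3) = nQ / (1·√S) = 0.034 × 25.9 / (√0.0016) = 22.02.
Trying y = 2.78 m: A R^(2/3) = 34.79 — over.
Trying y = 2.34 m: A R^(2/3) = 21.97 — matches.

y_n = 2.34 m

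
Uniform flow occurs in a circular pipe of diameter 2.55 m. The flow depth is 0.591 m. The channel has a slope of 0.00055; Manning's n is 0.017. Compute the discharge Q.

Q = 0.615 m³/s

For a circular section of diameter D = 2.55 m at depth y = 0.591 m, the central angle is θ = 2 arccos(1 − 2y/D) = 2.009 rad. Then A = (D²/8)(θ − sin θ) = 0.897 m² and P = Dθ/2 = 2.562 m.
Hydraulic radius R = A/P = 0.897/2.562 = 0.3502 m.
Manning's equation: Q = (1/n) A R^(2/3) S^(1/2) = (1/0.017) × 0.897 × 0.3502^(2/3) × 0.00055^(1/2) = 0.615 m³/s.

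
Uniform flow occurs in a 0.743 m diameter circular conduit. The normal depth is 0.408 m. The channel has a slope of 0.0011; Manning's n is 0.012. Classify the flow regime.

For a circular section of diameter D = 0.743 m at depth y = 0.408 m, the central angle is θ = 2 arccos(1 − 2y/D) = 3.338 rad. Then A = (D²/8)(θ − sin θ) = 0.2439 m² and P = Dθ/2 = 1.24 m.
Hydraulic radius R = A/P = 0.2439/1.24 = 0.1966 m.
V = (1/n) R^(2/3) √S = (1/0.012) × 0.1966^(2/3) × √0.0011 = 0.9346 m/s. Hydraulic depth D_h = A/T = 0.2439/0.7394 = 0.3298 m.
Froude number Fr = V/√(g·D_h) = 0.9346/√(9.81×0.3298) = 0.52, which is less than 1, so the flow is subcritical.

subcritical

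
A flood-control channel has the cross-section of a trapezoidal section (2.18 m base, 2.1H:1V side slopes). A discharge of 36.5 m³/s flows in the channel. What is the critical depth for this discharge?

At critical depth, Q² T / (g A³) = 1, i.e. A³/T = Q²/g = 36.5²/9.81 = 135.8.
Try y = 2.13 m: A³/T = 255.8 — high.
Try y = 1.47 m: A³/T = 55.56 — low.
Try y = 1.83 m: A³/T = 135.7 — close enough.

y_c = 1.83 m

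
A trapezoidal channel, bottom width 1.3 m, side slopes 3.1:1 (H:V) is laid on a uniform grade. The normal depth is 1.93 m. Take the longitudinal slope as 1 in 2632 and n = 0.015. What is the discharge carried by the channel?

With bottom width b = 1.3 m and side slope z = 3.1: A = (b + zy)y = (1.3 + 3.1×1.93)×1.93 = 14.06 m²; P = b + 2y√(1+z²) = 1.3 + 2×1.93×3.257 = 13.87 m.
Hydraulic radius R = A/P = 14.06/13.87 = 1.013 m.
Manning's equation: Q = (1/n) A R^(2/3) S^(1/2) = (1/0.015) × 14.06 × 1.013^(2/3) × 0.0003799^(1/2) = 18.4 m³/s.

Q = 18.4 m³/s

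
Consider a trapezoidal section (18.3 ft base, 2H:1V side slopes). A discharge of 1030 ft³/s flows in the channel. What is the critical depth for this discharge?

At critical depth, Q² T / (g A³) = 1, i.e. A³/T = Q²/g = 1030²/32.2 = 32950.
Trying y = 5.02 ft: A³/T = 75020 — over.
Trying y = 3.08 ft: A³/T = 13960 — short.
Trying y = 3.97 ft: A³/T = 33070 — close enough.

y_c = 3.97 ft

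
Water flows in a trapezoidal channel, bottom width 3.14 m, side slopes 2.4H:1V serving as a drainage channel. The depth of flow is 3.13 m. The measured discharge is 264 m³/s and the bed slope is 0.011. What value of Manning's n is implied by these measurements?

n = 0.019

With bottom width b = 3.14 m and side slope z = 2.4: A = (b + zy)y = (3.14 + 2.4×3.13)×3.13 = 33.34 m²; P = b + 2y√(1+z²) = 3.14 + 2×3.13×2.6 = 19.42 m.
Hydraulic radius R = A/P = 33.34/19.42 = 1.717 m.
Rearranging Manning's equation: n = (1/Q) A R^(2/3) S^(1/2) = (1/264) × 33.34 × 1.717^(2/3) × √0.011 = 0.019.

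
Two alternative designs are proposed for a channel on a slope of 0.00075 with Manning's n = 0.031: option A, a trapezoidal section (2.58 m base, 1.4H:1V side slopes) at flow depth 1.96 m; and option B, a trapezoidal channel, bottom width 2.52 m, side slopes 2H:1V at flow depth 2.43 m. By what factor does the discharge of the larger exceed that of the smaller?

1.94

Channel A: With bottom width b = 2.58 m and side slope z = 1.4: A = (b + zy)y = (2.58 + 1.4×1.96)×1.96 = 10.44 m²; P = b + 2y√(1+z²) = 2.58 + 2×1.96×1.72 = 9.324 m. Hydraulic radius R = A/P = 10.44/9.324 = 1.119 m. Q_A = (1/0.031)·10.44·1.119^(2/3)·√0.00075 = 9.937 m³/s.
Channel B: With bottom width b = 2.52 m and side slope z = 2: A = (b + zy)y = (2.52 + 2×2.43)×2.43 = 17.93 m²; P = b + 2y√(1+z²) = 2.52 + 2×2.43×2.236 = 13.39 m. Hydraulic radius R = A/P = 17.93/13.39 = 1.34 m. Q_B = (1/0.031)·17.93·1.34^(2/3)·√0.00075 = 19.25 m³/s.
The larger discharge is 19.25 m³/s and the smaller is 9.937 m³/s; the ratio is 1.94.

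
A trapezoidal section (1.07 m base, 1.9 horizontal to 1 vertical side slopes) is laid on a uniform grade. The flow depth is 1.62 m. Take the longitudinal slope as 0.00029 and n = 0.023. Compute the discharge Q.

With bottom width b = 1.07 m and side slope z = 1.9: A = (b + zy)y = (1.07 + 1.9×1.62)×1.62 = 6.72 m²; P = b + 2y√(1+z²) = 1.07 + 2×1.62×2.147 = 8.027 m.
Hydraulic radius R = A/P = 6.72/8.027 = 0.8372 m.
Manning's equation: Q = (1/n) A R^(2/3) S^(1/2) = (1/0.023) × 6.72 × 0.8372^(2/3) × 0.00029^(1/2) = 4.42 m³/s.

Q = 4.42 m³/s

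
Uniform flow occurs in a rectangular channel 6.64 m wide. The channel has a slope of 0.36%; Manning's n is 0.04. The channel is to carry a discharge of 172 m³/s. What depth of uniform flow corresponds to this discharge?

Manning's equation rearranged: A R^(2/3) = nQ / (1·√S) = 0.04 × 172 / (√0.0036) = 114.7.
Trying y = 6.64 m: A R^(2/3) = 74.88 — short.
Trying y = 9.48 m: A R^(2/3) = 114.7 — matches.

y_n = 9.48 m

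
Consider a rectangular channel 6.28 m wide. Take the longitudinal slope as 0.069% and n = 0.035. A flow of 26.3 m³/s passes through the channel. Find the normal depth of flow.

y_n = 3.87 m

Manning's equation rearranged: A R^(2/3) = nQ / (1·√S) = 0.035 × 26.3 / (√0.00069) = 35.04.
Try y = 3.27 m: A R^(2/3) = 28.11 — too small.
Try y = 4.56 m: A R^(2/3) = 43.3 — too large.
Try y = 3.87 m: A R^(2/3) = 35.07 — close enough.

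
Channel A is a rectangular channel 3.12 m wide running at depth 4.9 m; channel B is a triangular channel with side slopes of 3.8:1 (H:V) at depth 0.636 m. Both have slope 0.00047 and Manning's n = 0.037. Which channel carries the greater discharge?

channel A

Channel A: Flow area A = b·y = 3.12 × 4.9 = 15.29 m². Wetted perimeter P = b + 2y = 3.12 + 2×4.9 = 12.92 m. Hydraulic radius R = A/P = 15.29/12.92 = 1.183 m. Q_A = (1/0.037)·15.29·1.183^(2/3)·√0.00047 = 10.02 m³/s.
Channel B: For a triangular section with side slope z = 3.8: A = zy² = 3.8×0.636² = 1.537 m²; P = 2y√(1+z²) = 2×0.636×3.929 = 4.998 m. Hydraulic radius R = A/P = 1.537/4.998 = 0.3075 m. Q_B = (1/0.037)·1.537·0.3075^(2/3)·√0.00047 = 0.4103 m³/s.
Q_A = 10.02 m³/s vs Q_B = 0.4103 m³/s, so channel A carries more.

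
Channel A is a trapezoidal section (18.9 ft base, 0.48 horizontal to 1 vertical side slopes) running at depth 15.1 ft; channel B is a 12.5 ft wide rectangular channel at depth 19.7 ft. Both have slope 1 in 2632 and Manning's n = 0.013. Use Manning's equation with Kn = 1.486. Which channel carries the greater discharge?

Channel A: With bottom width b = 18.9 ft and side slope z = 0.48: A = (b + zy)y = (18.9 + 0.48×15.1)×15.1 = 394.8 ft²; P = b + 2y√(1+z²) = 18.9 + 2×15.1×1.109 = 52.4 ft. Hydraulic radius R = A/P = 394.8/52.4 = 7.535 ft. Q_A = (1.486/0.013)·394.8·7.535^(2/3)·√0.0003799 = 3381 ft³/s.
Channel B: Flow area A = b·y = 12.5 × 19.7 = 246.2 ft². Wetted perimeter P = b + 2y = 12.5 + 2×19.7 = 51.9 ft. Hydraulic radius R = A/P = 246.2/51.9 = 4.745 ft. Q_B = (1.486/0.013)·246.2·4.745^(2/3)·√0.0003799 = 1549 ft³/s.
Q_A = 3381 ft³/s vs Q_B = 1549 ft³/s, so channel A carries more.

channel A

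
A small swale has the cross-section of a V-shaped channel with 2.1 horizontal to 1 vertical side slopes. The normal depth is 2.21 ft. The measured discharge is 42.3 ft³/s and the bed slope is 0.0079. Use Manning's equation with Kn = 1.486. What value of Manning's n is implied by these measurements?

n = 0.032

For a triangular section with side slope z = 2.1: A = zy² = 2.1×2.21² = 10.26 ft²; P = 2y√(1+z²) = 2×2.21×2.326 = 10.28 ft.
Hydraulic radius R = A/P = 10.26/10.28 = 0.9977 ft.
Rearranging Manning's equation: n = (1.486/Q) A R^(2/3) S^(1/2) = (1.486/42.3) × 10.26 × 0.9977^(2/3) × √0.0079 = 0.032.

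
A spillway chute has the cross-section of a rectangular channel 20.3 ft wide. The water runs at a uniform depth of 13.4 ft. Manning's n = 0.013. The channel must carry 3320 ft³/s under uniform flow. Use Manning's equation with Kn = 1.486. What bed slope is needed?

Flow area A = b·y = 20.3 × 13.4 = 272 ft². Wetted perimeter P = b + 2y = 20.3 + 2×13.4 = 47.1 ft.
Hydraulic radius R = A/P = 272/47.1 = 5.775 ft.
From Manning's equation, S = [nQ / (1.486 A R^(2/3))]² = [0.013 × 3320 / (1.486 × 272 × 5.775^(2/3))]² = 0.0011.

S = 0.0011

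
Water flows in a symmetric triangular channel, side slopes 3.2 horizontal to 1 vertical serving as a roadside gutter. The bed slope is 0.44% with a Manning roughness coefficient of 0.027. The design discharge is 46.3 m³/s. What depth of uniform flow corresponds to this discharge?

Manning's equation rearranged: A R^(2/3) = nQ / (1·√S) = 0.027 × 46.3 / (√0.0044) = 18.85.
Try y = 2.68 m: A R^(2/3) = 27.08 — over.
Try y = 1.66 m: A R^(2/3) = 7.55 — short.
Try y = 2.34 m: A R^(2/3) = 18.86 — ≈ 18.85.

y_n = 2.34 m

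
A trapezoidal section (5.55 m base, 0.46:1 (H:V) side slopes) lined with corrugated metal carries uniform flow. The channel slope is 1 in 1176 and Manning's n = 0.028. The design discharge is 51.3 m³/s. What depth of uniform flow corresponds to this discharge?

y_n = 4.07 m

Manning's equation rearranged: A R^(2/3) = nQ / (1·√S) = 0.028 × 51.3 / (√0.0008503) = 49.26.
Try y = 5.16 m: A R^(2/3) = 73.65 — over.
Try y = 3.04 m: A R^(2/3) = 30.39 — short.
Try y = 4.07 m: A R^(2/3) = 49.25 — ≈ 49.26.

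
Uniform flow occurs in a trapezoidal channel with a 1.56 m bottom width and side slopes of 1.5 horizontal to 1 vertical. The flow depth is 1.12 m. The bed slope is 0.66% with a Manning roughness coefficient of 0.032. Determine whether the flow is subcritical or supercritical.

subcritical

With bottom width b = 1.56 m and side slope z = 1.5: A = (b + zy)y = (1.56 + 1.5×1.12)×1.12 = 3.629 m²; P = b + 2y√(1+z²) = 1.56 + 2×1.12×1.803 = 5.598 m.
Hydraulic radius R = A/P = 3.629/5.598 = 0.6482 m.
V = (1/n) R^(2/3) √S = (1/0.032) × 0.6482^(2/3) × √0.0066 = 1.902 m/s. Hydraulic depth D_h = A/T = 3.629/4.92 = 0.7376 m.
Froude number Fr = V/√(g·D_h) = 1.902/√(9.81×0.7376) = 0.707, which is less than 1, so the flow is subcritical.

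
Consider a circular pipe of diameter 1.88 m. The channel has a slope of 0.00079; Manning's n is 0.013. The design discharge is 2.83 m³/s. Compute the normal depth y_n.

y_n = 1.25 m

Manning's equation rearranged: A R^(2/3) = nQ / (1·√S) = 0.013 × 2.83 / (√0.00079) = 1.309.
At y = 0.922 m: A R^(2/3) = 0.8118 — short.
At y = 1.39 m: A R^(2/3) = 1.505 — over.
At y = 1.25 m: A R^(2/3) = 1.311 — ≈ 1.309.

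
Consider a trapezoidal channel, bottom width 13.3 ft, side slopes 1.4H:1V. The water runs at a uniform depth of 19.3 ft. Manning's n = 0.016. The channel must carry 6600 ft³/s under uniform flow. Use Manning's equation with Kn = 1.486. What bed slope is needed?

With bottom width b = 13.3 ft and side slope z = 1.4: A = (b + zy)y = (13.3 + 1.4×19.3)×19.3 = 778.2 ft²; P = b + 2y√(1+z²) = 13.3 + 2×19.3×1.72 = 79.71 ft.
Hydraulic radius R = A/P = 778.2/79.71 = 9.763 ft.
From Manning's equation, S = [nQ / (1.486 A R^(2/3))]² = [0.016 × 6600 / (1.486 × 778.2 × 9.763^(2/3))]² = 0.0004.

S = 0.0004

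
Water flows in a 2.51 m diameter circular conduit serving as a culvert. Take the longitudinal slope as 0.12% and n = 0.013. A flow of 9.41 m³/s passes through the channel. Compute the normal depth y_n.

Manning's equation rearranged: A R^(2/3) = nQ / (1·√S) = 0.013 × 9.41 / (√0.0012) = 3.531.
Try y = 1.48 m: A R^(2/3) = 2.372 — low.
Try y = 2.33 m: A R^(2/3) = 3.899 — high.
Try y = 2 m: A R^(2/3) = 3.531 — matches.

y_n = 2 m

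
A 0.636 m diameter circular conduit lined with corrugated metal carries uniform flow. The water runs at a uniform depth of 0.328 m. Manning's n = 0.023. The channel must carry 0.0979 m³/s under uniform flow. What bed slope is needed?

S = 0.0021

For a circular section of diameter D = 0.636 m at depth y = 0.328 m, the central angle is θ = 2 arccos(1 − 2y/D) = 3.204 rad. Then A = (D²/8)(θ − sin θ) = 0.1652 m² and P = Dθ/2 = 1.019 m.
Hydraulic radius R = A/P = 0.1652/1.019 = 0.1621 m.
From Manning's equation, S = [nQ / (1 A R^(2/3))]² = [0.023 × 0.0979 / (1 × 0.1652 × 0.1621^(2/3))]² = 0.0021.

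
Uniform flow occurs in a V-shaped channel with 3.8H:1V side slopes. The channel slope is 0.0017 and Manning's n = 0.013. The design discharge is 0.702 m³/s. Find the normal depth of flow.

y_n = 0.413 m

Manning's equation rearranged: A R^(2/3) = nQ / (1·√S) = 0.013 × 0.702 / (√0.0017) = 0.2213.
Try y = 0.449 m: A R^(2/3) = 0.2767 — high.
Try y = 0.356 m: A R^(2/3) = 0.149 — low.
Try y = 0.413 m: A R^(2/3) = 0.2214 — ≈ 0.2213.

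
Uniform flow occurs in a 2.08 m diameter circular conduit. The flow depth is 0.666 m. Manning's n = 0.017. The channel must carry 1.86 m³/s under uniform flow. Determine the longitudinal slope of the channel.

For a circular section of diameter D = 2.08 m at depth y = 0.666 m, the central angle is θ = 2 arccos(1 − 2y/D) = 2.406 rad. Then A = (D²/8)(θ − sin θ) = 0.9382 m² and P = Dθ/2 = 2.502 m.
Hydraulic radius R = A/P = 0.9382/2.502 = 0.3749 m.
From Manning's equation, S = [nQ / (1 A R^(2/3))]² = [0.017 × 1.86 / (1 × 0.9382 × 0.3749^(2/3))]² = 0.0042.

S = 0.0042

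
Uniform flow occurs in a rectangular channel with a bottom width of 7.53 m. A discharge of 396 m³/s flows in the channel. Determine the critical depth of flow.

y_c = 6.56 m

For a rectangular channel, critical depth y_c = (q²/g)^(1/3) where q = Q/b = 396/7.53 = 52.59 m²/s.
So y_c = (52.59²/9.81)^(1/3) = 6.56 m.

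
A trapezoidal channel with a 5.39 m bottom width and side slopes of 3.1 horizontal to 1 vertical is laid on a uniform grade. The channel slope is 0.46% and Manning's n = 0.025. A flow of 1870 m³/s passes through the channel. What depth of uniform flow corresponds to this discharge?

Manning's equation rearranged: A R^(2/3) = nQ / (1·√S) = 0.025 × 1870 / (√0.0046) = 689.3.
At y = 5.82 m: A R^(2/3) = 293 — short.
At y = 9.5 m: A R^(2/3) = 957.4 — over.
At y = 8.31 m: A R^(2/3) = 689.7 — matches.

y_n = 8.31 m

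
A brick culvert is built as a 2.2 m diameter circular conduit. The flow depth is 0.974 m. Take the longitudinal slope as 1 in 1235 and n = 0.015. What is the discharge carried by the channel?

Q = 1.96 m³/s

For a circular section of diameter D = 2.2 m at depth y = 0.974 m, the central angle is θ = 2 arccos(1 − 2y/D) = 2.912 rad. Then A = (D²/8)(θ − sin θ) = 1.624 m² and P = Dθ/2 = 3.203 m.
Hydraulic radius R = A/P = 1.624/3.203 = 0.507 m.
Manning's equation: Q = (1/n) A R^(2/3) S^(1/2) = (1/0.015) × 1.624 × 0.507^(2/3) × 0.0008097^(1/2) = 1.96 m³/s.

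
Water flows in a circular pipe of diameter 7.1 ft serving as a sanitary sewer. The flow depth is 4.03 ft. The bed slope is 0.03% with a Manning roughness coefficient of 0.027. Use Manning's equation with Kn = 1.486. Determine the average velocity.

V = 1.47 ft/s

For a circular section of diameter D = 7.1 ft at depth y = 4.03 ft, the central angle is θ = 2 arccos(1 − 2y/D) = 3.413 rad. Then A = (D²/8)(θ − sin θ) = 23.19 ft² and P = Dθ/2 = 12.12 ft.
Hydraulic radius R = A/P = 23.19/12.12 = 1.914 ft.
From Manning's equation, V = (1.486/n) R^(2/3) S^(1/2) = (1.486/0.027) × 1.914^(2/3) × 0.0003^(1/2) = 1.47 ft/s.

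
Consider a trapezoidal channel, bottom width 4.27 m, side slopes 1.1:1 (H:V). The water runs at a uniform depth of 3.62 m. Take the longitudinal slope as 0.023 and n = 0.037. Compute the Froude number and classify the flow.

With bottom width b = 4.27 m and side slope z = 1.1: A = (b + zy)y = (4.27 + 1.1×3.62)×3.62 = 29.87 m²; P = b + 2y√(1+z²) = 4.27 + 2×3.62×1.487 = 15.03 m.
Hydraulic radius R = A/P = 29.87/15.03 = 1.987 m.
V = (1/n) R^(2/3) √S = (1/0.037) × 1.987^(2/3) × √0.023 = 6.479 m/s. Hydraulic depth D_h = A/T = 29.87/12.23 = 2.442 m.
Froude number Fr = V/√(g·D_h) = 6.479/√(9.81×2.442) = 1.32, which is greater than 1, so the flow is supercritical.

supercritical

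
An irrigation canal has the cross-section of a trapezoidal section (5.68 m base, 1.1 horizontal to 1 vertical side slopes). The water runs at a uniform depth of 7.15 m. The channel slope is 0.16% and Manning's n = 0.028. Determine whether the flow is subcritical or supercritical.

subcritical

With bottom width b = 5.68 m and side slope z = 1.1: A = (b + zy)y = (5.68 + 1.1×7.15)×7.15 = 96.85 m²; P = b + 2y√(1+z²) = 5.68 + 2×7.15×1.487 = 26.94 m.
Hydraulic radius R = A/P = 96.85/26.94 = 3.595 m.
V = (1/n) R^(2/3) √S = (1/0.028) × 3.595^(2/3) × √0.0016 = 3.353 m/s. Hydraulic depth D_h = A/T = 96.85/21.41 = 4.523 m.
Froude number Fr = V/√(g·D_h) = 3.353/√(9.81×4.523) = 0.503, which is less than 1, so the flow is subcritical.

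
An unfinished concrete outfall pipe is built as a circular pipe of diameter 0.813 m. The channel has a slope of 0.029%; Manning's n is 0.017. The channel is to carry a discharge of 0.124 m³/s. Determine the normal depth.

y_n = 0.496 m

Manning's equation rearranged: A R^(2/3) = nQ / (1·√S) = 0.017 × 0.124 / (√0.00029) = 0.1238.
Trying y = 0.387 m: A R^(2/3) = 0.08247 — too small.
Trying y = 0.496 m: A R^(2/3) = 0.1237 — ≈ 0.1238.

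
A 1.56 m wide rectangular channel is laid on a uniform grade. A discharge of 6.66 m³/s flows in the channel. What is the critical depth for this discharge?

For a rectangular channel, critical depth y_c = (q²/g)^(1/3) where q = Q/b = 6.66/1.56 = 4.269 m²/s.
So y_c = (4.269²/9.81)^(1/3) = 1.23 m.

y_c = 1.23 m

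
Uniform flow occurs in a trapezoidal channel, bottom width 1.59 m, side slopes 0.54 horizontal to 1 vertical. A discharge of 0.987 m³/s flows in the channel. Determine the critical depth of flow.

y_c = 0.327 m

At critical depth, Q² T / (g A³) = 1, i.e. A³/T = Q²/g = 0.987²/9.81 = 0.0993.
Try y = 0.408 m: A³/T = 0.1984 — too large.
Try y = 0.275 m: A³/T = 0.05791 — too small.
Try y = 0.327 m: A³/T = 0.09921 — matches.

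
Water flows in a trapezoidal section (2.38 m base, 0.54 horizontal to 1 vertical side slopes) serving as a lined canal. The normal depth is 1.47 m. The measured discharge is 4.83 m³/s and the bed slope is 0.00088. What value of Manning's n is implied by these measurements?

With bottom width b = 2.38 m and side slope z = 0.54: A = (b + zy)y = (2.38 + 0.54×1.47)×1.47 = 4.665 m²; P = b + 2y√(1+z²) = 2.38 + 2×1.47×1.136 = 5.721 m.
Hydraulic radius R = A/P = 4.665/5.721 = 0.8155 m.
Rearranging Manning's equation: n = (1/Q) A R^(2/3) S^(1/2) = (1/4.83) × 4.665 × 0.8155^(2/3) × √0.00088 = 0.025.

n = 0.025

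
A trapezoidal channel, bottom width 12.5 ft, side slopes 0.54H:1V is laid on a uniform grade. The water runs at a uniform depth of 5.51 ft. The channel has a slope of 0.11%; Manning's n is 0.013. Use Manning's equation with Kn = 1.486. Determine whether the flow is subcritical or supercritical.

With bottom width b = 12.5 ft and side slope z = 0.54: A = (b + zy)y = (12.5 + 0.54×5.51)×5.51 = 85.27 ft²; P = b + 2y√(1+z²) = 12.5 + 2×5.51×1.136 = 25.02 ft.
Hydraulic radius R = A/P = 85.27/25.02 = 3.407 ft.
V = (1.486/n) R^(2/3) √S = (1.486/0.013) × 3.407^(2/3) × √0.0011 = 8.585 ft/s. Hydraulic depth D_h = A/T = 85.27/18.45 = 4.621 ft.
Froude number Fr = V/√(g·D_h) = 8.585/√(32.2×4.621) = 0.704, which is less than 1, so the flow is subcritical.

subcritical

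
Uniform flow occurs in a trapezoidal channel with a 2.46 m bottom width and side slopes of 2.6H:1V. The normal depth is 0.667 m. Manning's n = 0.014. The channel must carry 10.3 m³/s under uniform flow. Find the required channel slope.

S = 0.00764

With bottom width b = 2.46 m and side slope z = 2.6: A = (b + zy)y = (2.46 + 2.6×0.667)×0.667 = 2.798 m²; P = b + 2y√(1+z²) = 2.46 + 2×0.667×2.786 = 6.176 m.
Hydraulic radius R = A/P = 2.798/6.176 = 0.453 m.
From Manning's equation, S = [nQ / (1 A R^(2/3))]² = [0.014 × 10.3 / (1 × 2.798 × 0.453^(2/3))]² = 0.00764.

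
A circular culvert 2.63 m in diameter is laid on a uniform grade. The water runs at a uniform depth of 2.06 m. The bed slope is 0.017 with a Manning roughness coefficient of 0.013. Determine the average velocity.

V = 8.63 m/s

For a circular section of diameter D = 2.63 m at depth y = 2.06 m, the central angle is θ = 2 arccos(1 − 2y/D) = 4.346 rad. Then A = (D²/8)(θ − sin θ) = 4.565 m² and P = Dθ/2 = 5.715 m.
Hydraulic radius R = A/P = 4.565/5.715 = 0.7988 m.
From Manning's equation, V = (1/n) R^(2/3) S^(1/2) = (1/0.013) × 0.7988^(2/3) × 0.017^(1/2) = 8.63 m/s.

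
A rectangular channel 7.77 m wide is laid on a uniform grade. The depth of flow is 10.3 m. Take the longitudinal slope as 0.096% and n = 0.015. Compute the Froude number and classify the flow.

Flow area A = b·y = 7.77 × 10.3 = 80.03 m². Wetted perimeter P = b + 2y = 7.77 + 2×10.3 = 28.37 m.
Hydraulic radius R = A/P = 80.03/28.37 = 2.821 m.
V = (1/n) R^(2/3) √S = (1/0.015) × 2.821^(2/3) × √0.00096 = 4.124 m/s. Hydraulic depth D_h = A/T = 80.03/7.77 = 10.3 m.
Froude number Fr = V/√(g·D_h) = 4.124/√(9.81×10.3) = 0.41, which is less than 1, so the flow is subcritical.

subcritical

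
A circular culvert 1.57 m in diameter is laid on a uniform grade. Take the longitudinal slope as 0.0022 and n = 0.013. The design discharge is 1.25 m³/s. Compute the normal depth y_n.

Manning's equation rearranged: A R^(2/3) = nQ / (1·√S) = 0.013 × 1.25 / (√0.0022) = 0.3465.
At y = 0.436 m: A R^(2/3) = 0.1749 — too small.
At y = 0.792 m: A R^(2/3) = 0.5268 — too large.
At y = 0.625 m: A R^(2/3) = 0.3467 — ≈ 0.3465.

y_n = 0.625 m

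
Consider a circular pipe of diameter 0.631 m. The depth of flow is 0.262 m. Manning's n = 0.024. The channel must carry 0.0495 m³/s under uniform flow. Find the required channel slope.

For a circular section of diameter D = 0.631 m at depth y = 0.262 m, the central angle is θ = 2 arccos(1 − 2y/D) = 2.801 rad. Then A = (D²/8)(θ − sin θ) = 0.1228 m² and P = Dθ/2 = 0.8837 m.
Hydraulic radius R = A/P = 0.1228/0.8837 = 0.1389 m.
From Manning's equation, S = [nQ / (1 A R^(2/3))]² = [0.024 × 0.0495 / (1 × 0.1228 × 0.1389^(2/3))]² = 0.0013.

S = 0.0013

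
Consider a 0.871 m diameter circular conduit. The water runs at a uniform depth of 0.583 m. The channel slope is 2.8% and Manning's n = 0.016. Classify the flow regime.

For a circular section of diameter D = 0.871 m at depth y = 0.583 m, the central angle is θ = 2 arccos(1 − 2y/D) = 3.833 rad. Then A = (D²/8)(θ − sin θ) = 0.4239 m² and P = Dθ/2 = 1.669 m.
Hydraulic radius R = A/P = 0.4239/1.669 = 0.254 m.
V = (1/n) R^(2/3) √S = (1/0.016) × 0.254^(2/3) × √0.028 = 4.194 m/s. Hydraulic depth D_h = A/T = 0.4239/0.8195 = 0.5172 m.
Froude number Fr = V/√(g·D_h) = 4.194/√(9.81×0.5172) = 1.86, which is greater than 1, so the flow is supercritical.

supercritical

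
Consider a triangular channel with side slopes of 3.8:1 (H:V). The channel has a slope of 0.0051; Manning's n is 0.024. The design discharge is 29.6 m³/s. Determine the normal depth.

y_n = 1.72 m

Manning's equation rearranged: A R^(2/3) = nQ / (1·√S) = 0.024 × 29.6 / (√0.0051) = 9.948.
Try y = 1.49 m: A R^(2/3) = 6.78 — too small.
Try y = 2.07 m: A R^(2/3) = 16.29 — too large.
Try y = 1.72 m: A R^(2/3) = 9.942 — ≈ 9.948.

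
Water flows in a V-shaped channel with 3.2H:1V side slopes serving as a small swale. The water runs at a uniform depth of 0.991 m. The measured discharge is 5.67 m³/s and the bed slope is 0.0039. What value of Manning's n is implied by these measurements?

n = 0.021

For a triangular section with side slope z = 3.2: A = zy² = 3.2×0.991² = 3.143 m²; P = 2y√(1+z²) = 2×0.991×3.353 = 6.645 m.
Hydraulic radius R = A/P = 3.143/6.645 = 0.4729 m.
Rearranging Manning's equation: n = (1/Q) A R^(2/3) S^(1/2) = (1/5.67) × 3.143 × 0.4729^(2/3) × √0.0039 = 0.021.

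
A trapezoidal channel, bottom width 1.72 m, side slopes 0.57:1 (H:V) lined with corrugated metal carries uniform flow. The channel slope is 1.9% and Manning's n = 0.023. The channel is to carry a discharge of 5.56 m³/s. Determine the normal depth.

y_n = 0.73 m

Manning's equation rearranged: A R^(2/3) = nQ / (1·√S) = 0.023 × 5.56 / (√0.019) = 0.9277.
Try y = 0.845 m: A R^(2/3) = 1.184 — over.
Try y = 0.562 m: A R^(2/3) = 0.6021 — short.
Try y = 0.73 m: A R^(2/3) = 0.9273 — ≈ 0.9277.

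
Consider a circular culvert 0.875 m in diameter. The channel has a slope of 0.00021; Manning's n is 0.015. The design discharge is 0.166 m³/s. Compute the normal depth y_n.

Manning's equation rearranged: A R^(2/3) = nQ / (1·√S) = 0.015 × 0.166 / (√0.00021) = 0.1718.
Try y = 0.645 m: A R^(2/3) = 0.195 — too large.
Try y = 0.463 m: A R^(2/3) = 0.12 — too small.
Try y = 0.585 m: A R^(2/3) = 0.1718 — ≈ 0.1718.

y_n = 0.585 m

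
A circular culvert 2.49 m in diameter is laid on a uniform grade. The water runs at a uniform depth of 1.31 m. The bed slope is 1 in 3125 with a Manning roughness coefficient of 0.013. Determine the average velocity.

V = 1.02 m/s

For a circular section of diameter D = 2.49 m at depth y = 1.31 m, the central angle is θ = 2 arccos(1 − 2y/D) = 3.246 rad. Then A = (D²/8)(θ − sin θ) = 2.597 m² and P = Dθ/2 = 4.041 m.
Hydraulic radius R = A/P = 2.597/4.041 = 0.6425 m.
From Manning's equation, V = (1/n) R^(2/3) S^(1/2) = (1/0.013) × 0.6425^(2/3) × 0.00032^(1/2) = 1.02 m/s.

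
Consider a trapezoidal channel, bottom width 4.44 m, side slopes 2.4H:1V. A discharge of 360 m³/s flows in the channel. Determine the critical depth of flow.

y_c = 4.57 m

At critical depth, Q² T / (g A³) = 1, i.e. A³/T = Q²/g = 360²/9.81 = 13210.
Try y = 5.69 m: A³/T = 34380 — over.
Try y = 3.78 m: A³/T = 5900 — short.
Try y = 4.57 m: A³/T = 13240 — matches.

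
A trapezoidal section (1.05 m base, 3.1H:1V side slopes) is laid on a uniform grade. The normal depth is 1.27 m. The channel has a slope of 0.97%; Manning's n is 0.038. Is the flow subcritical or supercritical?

subcritical

With bottom width b = 1.05 m and side slope z = 3.1: A = (b + zy)y = (1.05 + 3.1×1.27)×1.27 = 6.333 m²; P = b + 2y√(1+z²) = 1.05 + 2×1.27×3.257 = 9.324 m.
Hydraulic radius R = A/P = 6.333/9.324 = 0.6793 m.
V = (1/n) R^(2/3) √S = (1/0.038) × 0.6793^(2/3) × √0.0097 = 2.003 m/s. Hydraulic depth D_h = A/T = 6.333/8.924 = 0.7097 m.
Froude number Fr = V/√(g·D_h) = 2.003/√(9.81×0.7097) = 0.759, which is less than 1, so the flow is subcritical.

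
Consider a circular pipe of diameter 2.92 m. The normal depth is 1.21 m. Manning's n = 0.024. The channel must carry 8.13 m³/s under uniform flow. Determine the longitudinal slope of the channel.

S = 0.01

For a circular section of diameter D = 2.92 m at depth y = 1.21 m, the central angle is θ = 2 arccos(1 − 2y/D) = 2.797 rad. Then A = (D²/8)(θ − sin θ) = 2.622 m² and P = Dθ/2 = 4.084 m.
Hydraulic radius R = A/P = 2.622/4.084 = 0.642 m.
From Manning's equation, S = [nQ / (1 A R^(2/3))]² = [0.024 × 8.13 / (1 × 2.622 × 0.642^(2/3))]² = 0.01.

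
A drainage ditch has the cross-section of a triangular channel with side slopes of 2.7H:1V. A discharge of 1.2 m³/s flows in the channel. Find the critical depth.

At critical depth, Q² T / (g A³) = 1, i.e. A³/T = Q²/g = 1.2²/9.81 = 0.1468.
Try y = 0.614 m: A³/T = 0.3181 — over.
Try y = 0.456 m: A³/T = 0.07187 — short.
Try y = 0.526 m: A³/T = 0.1468 — matches.

y_c = 0.526 m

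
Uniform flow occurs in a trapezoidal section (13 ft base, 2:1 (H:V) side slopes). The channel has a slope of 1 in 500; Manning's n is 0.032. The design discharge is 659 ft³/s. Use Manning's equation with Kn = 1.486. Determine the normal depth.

Manning's equation rearranged: A R^(2/3) = nQ / (1.486·√S) = 0.032 × 659 / (1.486 × √0.002) = 317.3.
Try y = 6.65 ft: A R^(2/3) = 447.4 — high.
Try y = 4.05 ft: A R^(2/3) = 167.6 — low.
Try y = 5.61 ft: A R^(2/3) = 317.2 — ≈ 317.3.

y_n = 5.61 ft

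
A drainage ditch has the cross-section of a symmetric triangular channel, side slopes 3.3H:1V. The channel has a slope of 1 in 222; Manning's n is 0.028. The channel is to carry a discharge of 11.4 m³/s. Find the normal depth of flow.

Manning's equation rearranged: A R^(2/3) = nQ / (1·√S) = 0.028 × 11.4 / (√0.004505) = 4.756.
At y = 1.11 m: A R^(2/3) = 2.667 — too small.
At y = 1.73 m: A R^(2/3) = 8.708 — too large.
At y = 1.38 m: A R^(2/3) = 4.766 — ≈ 4.756.

y_n = 1.38 m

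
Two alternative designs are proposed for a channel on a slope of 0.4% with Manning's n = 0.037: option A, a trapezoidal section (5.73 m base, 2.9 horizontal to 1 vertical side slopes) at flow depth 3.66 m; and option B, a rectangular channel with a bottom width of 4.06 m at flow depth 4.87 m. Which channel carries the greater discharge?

channel A

Channel A: With bottom width b = 5.73 m and side slope z = 2.9: A = (b + zy)y = (5.73 + 2.9×3.66)×3.66 = 59.82 m²; P = b + 2y√(1+z²) = 5.73 + 2×3.66×3.068 = 28.18 m. Hydraulic radius R = A/P = 59.82/28.18 = 2.122 m. Q_A = (1/0.037)·59.82·2.122^(2/3)·√0.004 = 168.9 m³/s.
Channel B: Flow area A = b·y = 4.06 × 4.87 = 19.77 m². Wetted perimeter P = b + 2y = 4.06 + 2×4.87 = 13.8 m. Hydraulic radius R = A/P = 19.77/13.8 = 1.433 m. Q_B = (1/0.037)·19.77·1.433^(2/3)·√0.004 = 42.95 m³/s.
Q_A = 168.9 m³/s vs Q_B = 42.95 m³/s, so channel A carries more.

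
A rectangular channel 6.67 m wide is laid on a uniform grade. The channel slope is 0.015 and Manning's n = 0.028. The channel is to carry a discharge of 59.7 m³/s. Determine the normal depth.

y_n = 1.83 m

Manning's equation rearranged: A R^(2/3) = nQ / (1·√S) = 0.028 × 59.7 / (√0.015) = 13.65.
At y = 1.46 m: A R^(2/3) = 9.838 — too small.
At y = 2.06 m: A R^(2/3) = 16.14 — too large.
At y = 1.83 m: A R^(2/3) = 13.64 — ≈ 13.65.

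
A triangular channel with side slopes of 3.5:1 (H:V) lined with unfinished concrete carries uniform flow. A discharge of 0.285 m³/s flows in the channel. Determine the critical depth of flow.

At critical depth, Q² T / (g A³) = 1, i.e. A³/T = Q²/g = 0.285²/9.81 = 0.00828.
Trying y = 0.341 m: A³/T = 0.02824 — over.
Trying y = 0.267 m: A³/T = 0.008311 — matches.

y_c = 0.267 m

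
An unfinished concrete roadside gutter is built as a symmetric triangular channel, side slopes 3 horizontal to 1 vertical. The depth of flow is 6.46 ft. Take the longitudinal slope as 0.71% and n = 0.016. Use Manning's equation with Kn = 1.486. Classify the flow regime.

For a triangular section with side slope z = 3: A = zy² = 3×6.46² = 125.2 ft²; P = 2y√(1+z²) = 2×6.46×3.162 = 40.86 ft.
Hydraulic radius R = A/P = 125.2/40.86 = 3.064 ft.
V = (1.486/n) R^(2/3) √S = (1.486/0.016) × 3.064^(2/3) × √0.0071 = 16.51 ft/s. Hydraulic depth D_h = A/T = 125.2/38.76 = 3.23 ft.
Froude number Fr = V/√(g·D_h) = 16.51/√(32.2×3.23) = 1.62, which is greater than 1, so the flow is supercritical.

supercritical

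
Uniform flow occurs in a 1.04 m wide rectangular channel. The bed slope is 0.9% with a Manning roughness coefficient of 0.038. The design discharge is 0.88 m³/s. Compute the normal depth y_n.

Manning's equation rearranged: A R^(2/3) = nQ / (1·√S) = 0.038 × 0.88 / (√0.009) = 0.3525.
At y = 0.527 m: A R^(2/3) = 0.2243 — too small.
At y = 0.952 m: A R^(2/3) = 0.4788 — too large.
At y = 0.746 m: A R^(2/3) = 0.3526 — close enough.

y_n = 0.746 m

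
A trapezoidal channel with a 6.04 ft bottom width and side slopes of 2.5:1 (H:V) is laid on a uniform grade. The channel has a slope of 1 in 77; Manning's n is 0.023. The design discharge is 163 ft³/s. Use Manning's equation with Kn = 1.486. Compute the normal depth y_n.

y_n = 1.83 ft

Manning's equation rearranged: A R^(2/3) = nQ / (1.486·√S) = 0.023 × 163 / (1.486 × √0.01299) = 22.14.
At y = 2.32 ft: A R^(2/3) = 35.71 — high.
At y = 1.37 ft: A R^(2/3) = 12.68 — low.
At y = 1.83 ft: A R^(2/3) = 22.2 — matches.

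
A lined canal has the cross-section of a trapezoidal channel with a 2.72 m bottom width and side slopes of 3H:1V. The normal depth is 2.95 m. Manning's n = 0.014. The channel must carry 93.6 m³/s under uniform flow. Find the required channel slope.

S = 0.00079

With bottom width b = 2.72 m and side slope z = 3: A = (b + zy)y = (2.72 + 3×2.95)×2.95 = 34.13 m²; P = b + 2y√(1+z²) = 2.72 + 2×2.95×3.162 = 21.38 m.
Hydraulic radius R = A/P = 34.13/21.38 = 1.597 m.
From Manning's equation, S = [nQ / (1 A R^(2/3))]² = [0.014 × 93.6 / (1 × 34.13 × 1.597^(2/3))]² = 0.00079.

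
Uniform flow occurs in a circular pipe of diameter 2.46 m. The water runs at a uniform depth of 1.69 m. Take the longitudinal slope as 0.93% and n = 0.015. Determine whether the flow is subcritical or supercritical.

For a circular section of diameter D = 2.46 m at depth y = 1.69 m, the central angle is θ = 2 arccos(1 − 2y/D) = 3.908 rad. Then A = (D²/8)(θ − sin θ) = 3.481 m² and P = Dθ/2 = 4.807 m.
Hydraulic radius R = A/P = 3.481/4.807 = 0.7242 m.
V = (1/n) R^(2/3) √S = (1/0.015) × 0.7242^(2/3) × √0.0093 = 5.184 m/s. Hydraulic depth D_h = A/T = 3.481/2.281 = 1.526 m.
Froude number Fr = V/√(g·D_h) = 5.184/√(9.81×1.526) = 1.34, which is greater than 1, so the flow is supercritical.

supercritical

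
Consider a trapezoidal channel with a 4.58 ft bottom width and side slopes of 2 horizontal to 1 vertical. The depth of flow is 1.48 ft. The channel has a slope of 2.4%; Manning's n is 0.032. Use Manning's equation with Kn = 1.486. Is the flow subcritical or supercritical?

supercritical

With bottom width b = 4.58 ft and side slope z = 2: A = (b + zy)y = (4.58 + 2×1.48)×1.48 = 11.16 ft²; P = b + 2y√(1+z²) = 4.58 + 2×1.48×2.236 = 11.2 ft.
Hydraulic radius R = A/P = 11.16/11.2 = 0.9965 ft.
V = (1.486/n) R^(2/3) √S = (1.486/0.032) × 0.9965^(2/3) × √0.024 = 7.177 ft/s. Hydraulic depth D_h = A/T = 11.16/10.5 = 1.063 ft.
Froude number Fr = V/√(g·D_h) = 7.177/√(32.2×1.063) = 1.23, which is greater than 1, so the flow is supercritical.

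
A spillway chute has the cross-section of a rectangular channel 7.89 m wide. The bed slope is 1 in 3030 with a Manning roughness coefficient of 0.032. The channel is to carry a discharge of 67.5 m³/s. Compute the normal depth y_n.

y_n = 7.91 m

Manning's equation rearranged: A R^(2/3) = nQ / (1·√S) = 0.032 × 67.5 / (√0.00033) = 118.9.
At y = 6.08 m: A R^(2/3) = 85.81 — short.
At y = 7.91 m: A R^(2/3) = 119 — matches.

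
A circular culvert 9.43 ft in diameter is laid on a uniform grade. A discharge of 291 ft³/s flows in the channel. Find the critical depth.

y_c = 4.09 ft

At critical depth, Q² T / (g A³) = 1, i.e. A³/T = Q²/g = 291²/32.2 = 2630.
At y = 2.84 ft: A³/T = 642.8 — too small.
At y = 4.73 ft: A³/T = 4571 — too large.
At y = 4.09 ft: A³/T = 2621 — ≈ 2630.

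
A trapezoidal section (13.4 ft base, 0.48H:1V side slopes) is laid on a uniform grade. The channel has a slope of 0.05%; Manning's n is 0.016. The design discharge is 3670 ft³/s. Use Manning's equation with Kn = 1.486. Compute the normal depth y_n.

y_n = 19.6 ft

Manning's equation rearranged: A R^(2/3) = nQ / (1.486·√S) = 0.016 × 3670 / (1.486 × √0.0005) = 1767.
Try y = 22.5 ft: A R^(2/3) = 2286 — high.
Try y = 17.1 ft: A R^(2/3) = 1377 — low.
Try y = 19.6 ft: A R^(2/3) = 1767 — matches.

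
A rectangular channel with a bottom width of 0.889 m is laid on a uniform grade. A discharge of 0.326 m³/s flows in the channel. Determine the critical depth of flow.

y_c = 0.239 m

For a rectangular channel, critical depth y_c = (q²/g)^(1/3) where q = Q/b = 0.326/0.889 = 0.3667 m²/s.
So y_c = (0.3667²/9.81)^(1/3) = 0.239 m.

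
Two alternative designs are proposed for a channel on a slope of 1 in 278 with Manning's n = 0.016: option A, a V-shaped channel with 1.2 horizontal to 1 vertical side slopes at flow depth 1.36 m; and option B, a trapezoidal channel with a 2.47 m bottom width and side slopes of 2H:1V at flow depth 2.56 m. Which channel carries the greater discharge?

Channel A: For a triangular section with side slope z = 1.2: A = zy² = 1.2×1.36² = 2.22 m²; P = 2y√(1+z²) = 2×1.36×1.562 = 4.249 m. Hydraulic radius R = A/P = 2.22/4.249 = 0.5224 m. Q_A = (1/0.016)·2.22·0.5224^(2/3)·√0.003597 = 5.397 m³/s.
Channel B: With bottom width b = 2.47 m and side slope z = 2: A = (b + zy)y = (2.47 + 2×2.56)×2.56 = 19.43 m²; P = b + 2y√(1+z²) = 2.47 + 2×2.56×2.236 = 13.92 m. Hydraulic radius R = A/P = 19.43/13.92 = 1.396 m. Q_B = (1/0.016)·19.43·1.396^(2/3)·√0.003597 = 90.98 m³/s.
Q_A = 5.397 m³/s vs Q_B = 90.98 m³/s, so channel B carries more.

channel B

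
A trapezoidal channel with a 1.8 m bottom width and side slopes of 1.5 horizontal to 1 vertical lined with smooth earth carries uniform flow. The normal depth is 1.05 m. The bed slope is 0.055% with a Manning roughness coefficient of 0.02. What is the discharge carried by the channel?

With bottom width b = 1.8 m and side slope z = 1.5: A = (b + zy)y = (1.8 + 1.5×1.05)×1.05 = 3.544 m²; P = b + 2y√(1+z²) = 1.8 + 2×1.05×1.803 = 5.586 m.
Hydraulic radius R = A/P = 3.544/5.586 = 0.6344 m.
Manning's equation: Q = (1/n) A R^(2/3) S^(1/2) = (1/0.02) × 3.544 × 0.6344^(2/3) × 0.00055^(1/2) = 3.07 m³/s.

Q = 3.07 m³/s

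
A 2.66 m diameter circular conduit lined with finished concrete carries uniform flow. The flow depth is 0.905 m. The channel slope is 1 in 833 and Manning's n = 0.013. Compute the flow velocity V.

For a circular section of diameter D = 2.66 m at depth y = 0.905 m, the central angle is θ = 2 arccos(1 − 2y/D) = 2.491 rad. Then A = (D²/8)(θ − sin θ) = 1.668 m² and P = Dθ/2 = 3.313 m.
Hydraulic radius R = A/P = 1.668/3.313 = 0.5033 m.
From Manning's equation, V = (1/n) R^(2/3) S^(1/2) = (1/0.013) × 0.5033^(2/3) × 0.0012^(1/2) = 1.69 m/s.

V = 1.69 m/s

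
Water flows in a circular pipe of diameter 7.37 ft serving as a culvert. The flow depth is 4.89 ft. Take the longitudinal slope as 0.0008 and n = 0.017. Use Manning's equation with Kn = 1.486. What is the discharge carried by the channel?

Q = 123 ft³/s

For a circular section of diameter D = 7.37 ft at depth y = 4.89 ft, the central angle is θ = 2 arccos(1 − 2y/D) = 3.808 rad. Then A = (D²/8)(θ − sin θ) = 30.05 ft² and P = Dθ/2 = 14.03 ft.
Hydraulic radius R = A/P = 30.05/14.03 = 2.142 ft.
Manning's equation: Q = (1.486/n) A R^(2/3) S^(1/2) = (1.486/0.017) × 30.05 × 2.142^(2/3) × 0.0008^(1/2) = 123 ft³/s.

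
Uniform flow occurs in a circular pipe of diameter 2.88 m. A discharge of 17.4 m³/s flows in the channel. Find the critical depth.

At critical depth, Q² T / (g A³) = 1, i.e. A³/T = Q²/g = 17.4²/9.81 = 30.86.
Try y = 2.07 m: A³/T = 48.61 — over.
Try y = 1.33 m: A³/T = 8.856 — short.
Try y = 1.84 m: A³/T = 30.67 — matches.

y_c = 1.84 m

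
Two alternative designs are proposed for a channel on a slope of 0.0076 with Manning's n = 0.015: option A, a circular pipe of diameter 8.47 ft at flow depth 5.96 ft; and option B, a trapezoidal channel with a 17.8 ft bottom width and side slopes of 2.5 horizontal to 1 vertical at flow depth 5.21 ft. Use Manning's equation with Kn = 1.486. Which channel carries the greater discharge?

channel B

Channel A: For a circular section of diameter D = 8.47 ft at depth y = 5.96 ft, the central angle is θ = 2 arccos(1 − 2y/D) = 3.981 rad. Then A = (D²/8)(θ − sin θ) = 42.37 ft² and P = Dθ/2 = 16.86 ft. Hydraulic radius R = A/P = 42.37/16.86 = 2.513 ft. Q_A = (1.486/0.015)·42.37·2.513^(2/3)·√0.0076 = 676.4 ft³/s.
Channel B: With bottom width b = 17.8 ft and side slope z = 2.5: A = (b + zy)y = (17.8 + 2.5×5.21)×5.21 = 160.6 ft²; P = b + 2y√(1+z²) = 17.8 + 2×5.21×2.693 = 45.86 ft. Hydraulic radius R = A/P = 160.6/45.86 = 3.502 ft. Q_B = (1.486/0.015)·160.6·3.502^(2/3)·√0.0076 = 3199 ft³/s.
Q_A = 676.4 ft³/s vs Q_B = 3199 ft³/s, so channel B carries more.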